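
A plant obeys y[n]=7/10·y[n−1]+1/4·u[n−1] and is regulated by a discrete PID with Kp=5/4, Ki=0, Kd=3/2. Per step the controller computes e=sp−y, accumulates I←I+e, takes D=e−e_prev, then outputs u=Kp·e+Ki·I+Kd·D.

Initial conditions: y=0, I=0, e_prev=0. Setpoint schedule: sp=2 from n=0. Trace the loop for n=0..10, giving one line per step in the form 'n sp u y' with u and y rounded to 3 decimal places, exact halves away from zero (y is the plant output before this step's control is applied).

(exact arithmetic carried between steps; '≈' marks a value shown rounded to 6 d.p. or computed from one; I and e_prev carry over from the previous line; the table rounds u and y to 3 d.p., halves away from zero)
n=0: y=0, sp=2, e=sp−y=2; I=2, D=e−e_prev=2; u=5/4·2+0·2+3/2·2=5.5; next y=7/10·0+1/4·5.5=1.375
n=1: y=1.375, sp=2, e=sp−y=0.625; I=2.625, D=e−e_prev=-1.375; u=5/4·0.625+0·2.625+3/2·(-1.375)=-1.28125; next y=7/10·1.375+1/4·(-1.28125)≈0.642188
n=2: y≈0.642188, sp=2, e=sp−y≈1.357813; I≈3.982813, D=e−e_prev≈0.732813; u=5/4·1.357813+0·3.982813+3/2·0.732813≈2.796484; next y=7/10·0.642188+1/4·2.796484≈1.148652
n=3: y≈1.148652, sp=2, e=sp−y≈0.851348; I≈4.834160, D=e−e_prev≈-0.506465; u=5/4·0.851348+0·4.834160+3/2·(-0.506465)≈0.304487; next y=7/10·1.148652+1/4·0.304487≈0.880178
n=4: y≈0.880178, sp=2, e=sp−y≈1.119822; I≈5.953982, D=e−e_prev≈0.268474; u=5/4·1.119822+0·5.953982+3/2·0.268474≈1.802488; next y=7/10·0.880178+1/4·1.802488≈1.066747
n=5: y≈1.066747, sp=2, e=sp−y≈0.933253; I≈6.887235, D=e−e_prev≈-0.186568; u=5/4·0.933253+0·6.887235+3/2·(-0.186568)≈0.886714; next y=7/10·1.066747+1/4·0.886714≈0.968401
n=6: y≈0.968401, sp=2, e=sp−y≈1.031599; I≈7.918834, D=e−e_prev≈0.098346; u=5/4·1.031599+0·7.918834+3/2·0.098346≈1.437017; next y=7/10·0.968401+1/4·1.437017≈1.037135
n=7: y≈1.037135, sp=2, e=sp−y≈0.962865; I≈8.881698, D=e−e_prev≈-0.068734; u=5/4·0.962865+0·8.881698+3/2·(-0.068734)≈1.100480; next y=7/10·1.037135+1/4·1.100480≈1.001115
n=8: y≈1.001115, sp=2, e=sp−y≈0.998885; I≈9.880584, D=e−e_prev≈0.036020; u=5/4·0.998885+0·9.880584+3/2·0.036020≈1.302637; next y=7/10·1.001115+1/4·1.302637≈1.026440
n=9: y≈1.026440, sp=2, e=sp−y≈0.973560; I≈10.854144, D=e−e_prev≈-0.025325; u=5/4·0.973560+0·10.854144+3/2·(-0.025325)≈1.178963; next y=7/10·1.026440+1/4·1.178963≈1.013248
n=10: y≈1.013248, sp=2, e=sp−y≈0.986752; I≈11.840896, D=e−e_prev≈0.013191; u=5/4·0.986752+0·11.840896+3/2·0.013191≈1.253226; next y=7/10·1.013248+1/4·1.253226≈1.022580

0 2 5.500 0.000
1 2 -1.281 1.375
2 2 2.796 0.642
3 2 0.304 1.149
4 2 1.802 0.880
5 2 0.887 1.067
6 2 1.437 0.968
7 2 1.100 1.037
8 2 1.303 1.001
9 2 1.179 1.026
10 2 1.253 1.013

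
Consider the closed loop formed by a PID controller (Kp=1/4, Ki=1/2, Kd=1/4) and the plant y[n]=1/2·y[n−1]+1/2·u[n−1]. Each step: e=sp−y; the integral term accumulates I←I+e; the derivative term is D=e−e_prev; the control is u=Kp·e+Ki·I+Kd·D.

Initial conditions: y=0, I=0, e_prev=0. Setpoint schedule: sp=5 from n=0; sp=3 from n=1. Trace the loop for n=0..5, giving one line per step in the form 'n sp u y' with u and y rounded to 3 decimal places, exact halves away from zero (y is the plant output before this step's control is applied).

(exact arithmetic carried between steps; '≈' marks a value shown rounded to 6 d.p. or computed from one; I and e_prev carry over from the previous line; the table rounds u and y to 3 d.p., halves away from zero)
n=0: y=0, sp=5, e=sp−y=5; I=5, D=e−e_prev=5; u=1/4·5+1/2·5+1/4·5=5; next y=1/2·0+1/2·5=2.5
n=1: y=2.5, sp=3, e=sp−y=0.5; I=5.5, D=e−e_prev=-4.5; u=1/4·0.5+1/2·5.5+1/4·(-4.5)=1.75; next y=1/2·2.5+1/2·1.75=2.125
n=2: y=2.125, sp=3, e=sp−y=0.875; I=6.375, D=e−e_prev=0.375; u=1/4·0.875+1/2·6.375+1/4·0.375=3.5; next y=1/2·2.125+1/2·3.5=2.8125
n=3: y=2.8125, sp=3, e=sp−y=0.1875; I=6.5625, D=e−e_prev=-0.6875; u=1/4·0.1875+1/2·6.5625+1/4·(-0.6875)=3.15625; next y=1/2·2.8125+1/2·3.15625=2.984375
n=4: y=2.984375, sp=3, e=sp−y=0.015625; I=6.578125, D=e−e_prev=-0.171875; u=1/4·0.015625+1/2·6.578125+1/4·(-0.171875)=3.25; next y=1/2·2.984375+1/2·3.25≈3.117188
n=5: y≈3.117188, sp=3, e=sp−y≈-0.117188; I≈6.460938, D=e−e_prev≈-0.132813; u=1/4·(-0.117188)+1/2·6.460938+1/4·(-0.132813)≈3.167969; next y=1/2·3.117188+1/2·3.167969≈3.142578

0 5 5.000 0.000
1 3 1.750 2.500
2 3 3.500 2.125
3 3 3.156 2.813
4 3 3.250 2.984
5 3 3.168 3.117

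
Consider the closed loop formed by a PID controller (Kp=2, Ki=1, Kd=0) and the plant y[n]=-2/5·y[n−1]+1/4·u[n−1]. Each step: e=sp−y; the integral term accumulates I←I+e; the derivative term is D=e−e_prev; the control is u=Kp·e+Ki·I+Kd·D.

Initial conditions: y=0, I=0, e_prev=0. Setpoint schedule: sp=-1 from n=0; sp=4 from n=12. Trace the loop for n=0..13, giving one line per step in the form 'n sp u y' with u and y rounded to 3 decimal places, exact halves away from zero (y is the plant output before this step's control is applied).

(exact arithmetic carried between steps; '≈' marks a value shown rounded to 6 d.p. or computed from one; I and e_prev carry over from the previous line; the table rounds u and y to 3 d.p., halves away from zero)
n=0: y=0, sp=-1, e=sp−y=-1; I=-1, D=e−e_prev=-1; u=2·(-1)+1·(-1)+0·(-1)=-3; next y=-2/5·0+1/4·(-3)=-0.75
n=1: y=-0.75, sp=-1, e=sp−y=-0.25; I=-1.25, D=e−e_prev=0.75; u=2·(-0.25)+1·(-1.25)+0·0.75=-1.75; next y=-2/5·(-0.75)+1/4·(-1.75)=-0.1375
n=2: y=-0.1375, sp=-1, e=sp−y=-0.8625; I=-2.1125, D=e−e_prev=-0.6125; u=2·(-0.8625)+1·(-2.1125)+0·(-0.6125)=-3.8375; next y=-2/5·(-0.1375)+1/4·(-3.8375)=-0.904375
n=3: y=-0.904375, sp=-1, e=sp−y=-0.095625; I=-2.208125, D=e−e_prev=0.766875; u=2·(-0.095625)+1·(-2.208125)+0·0.766875=-2.399375; next y=-2/5·(-0.904375)+1/4·(-2.399375)≈-0.238094
n=4: y≈-0.238094, sp=-1, e=sp−y≈-0.761906; I≈-2.970031, D=e−e_prev≈-0.666281; u=2·(-0.761906)+1·(-2.970031)+0·(-0.666281)≈-4.493844; next y=-2/5·(-0.238094)+1/4·(-4.493844)≈-1.028223
n=5: y≈-1.028223, sp=-1, e=sp−y≈0.028223; I≈-2.941808, D=e−e_prev≈0.790130; u=2·0.028223+1·(-2.941808)+0·0.790130≈-2.885361; next y=-2/5·(-1.028223)+1/4·(-2.885361)≈-0.310051
n=6: y≈-0.310051, sp=-1, e=sp−y≈-0.689949; I≈-3.631757, D=e−e_prev≈-0.718173; u=2·(-0.689949)+1·(-3.631757)+0·(-0.718173)≈-5.011655; next y=-2/5·(-0.310051)+1/4·(-5.011655)≈-1.128893
n=7: y≈-1.128893, sp=-1, e=sp−y≈0.128893; I≈-3.502863, D=e−e_prev≈0.818843; u=2·0.128893+1·(-3.502863)+0·0.818843≈-3.245077; next y=-2/5·(-1.128893)+1/4·(-3.245077)≈-0.359712
n=8: y≈-0.359712, sp=-1, e=sp−y≈-0.640288; I≈-4.143152, D=e−e_prev≈-0.769182; u=2·(-0.640288)+1·(-4.143152)+0·(-0.769182)≈-5.423728; next y=-2/5·(-0.359712)+1/4·(-5.423728)≈-1.212047
n=9: y≈-1.212047, sp=-1, e=sp−y≈0.212047; I≈-3.931104, D=e−e_prev≈0.852336; u=2·0.212047+1·(-3.931104)+0·0.852336≈-3.507010; next y=-2/5·(-1.212047)+1/4·(-3.507010)≈-0.391933
n=10: y≈-0.391933, sp=-1, e=sp−y≈-0.608067; I≈-4.539171, D=e−e_prev≈-0.820114; u=2·(-0.608067)+1·(-4.539171)+0·(-0.820114)≈-5.755304; next y=-2/5·(-0.391933)+1/4·(-5.755304)≈-1.282053
n=11: y≈-1.282053, sp=-1, e=sp−y≈0.282053; I≈-4.257118, D=e−e_prev≈0.890119; u=2·0.282053+1·(-4.257118)+0·0.890119≈-3.693013; next y=-2/5·(-1.282053)+1/4·(-3.693013)≈-0.410432
n=12: y≈-0.410432, sp=4, e=sp−y≈4.410432; I≈0.153314, D=e−e_prev≈4.128380; u=2·4.410432+1·0.153314+0·4.128380≈8.974178; next y=-2/5·(-0.410432)+1/4·8.974178≈2.407717
n=13: y≈2.407717, sp=4, e=sp−y≈1.592283; I≈1.745596, D=e−e_prev≈-2.818150; u=2·1.592283+1·1.745596+0·(-2.818150)≈4.930161; next y=-2/5·2.407717+1/4·4.930161≈0.269453

0 -1 -3.000 0.000
1 -1 -1.750 -0.750
2 -1 -3.838 -0.138
3 -1 -2.399 -0.904
4 -1 -4.494 -0.238
5 -1 -2.885 -1.028
6 -1 -5.012 -0.310
7 -1 -3.245 -1.129
8 -1 -5.424 -0.360
9 -1 -3.507 -1.212
10 -1 -5.755 -0.392
11 -1 -3.693 -1.282
12 4 8.974 -0.410
13 4 4.930 2.408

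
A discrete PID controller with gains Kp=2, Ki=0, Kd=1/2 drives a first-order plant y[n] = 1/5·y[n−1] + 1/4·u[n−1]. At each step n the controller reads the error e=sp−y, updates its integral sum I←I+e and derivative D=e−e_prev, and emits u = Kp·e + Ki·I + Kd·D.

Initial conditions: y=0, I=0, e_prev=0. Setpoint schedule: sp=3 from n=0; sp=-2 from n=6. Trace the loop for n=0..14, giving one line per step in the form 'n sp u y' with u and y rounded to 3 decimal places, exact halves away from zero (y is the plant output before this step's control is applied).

(exact arithmetic carried between steps; '≈' marks a value shown rounded to 6 d.p. or computed from one; I and e_prev carry over from the previous line; the table rounds u and y to 3 d.p., halves away from zero)
n=0: y=0, sp=3, e=sp−y=3; I=3, D=e−e_prev=3; u=2·3+0·3+1/2·3=7.5; next y=1/5·0+1/4·7.5=1.875
n=1: y=1.875, sp=3, e=sp−y=1.125; I=4.125, D=e−e_prev=-1.875; u=2·1.125+0·4.125+1/2·(-1.875)=1.3125; next y=1/5·1.875+1/4·1.3125=0.703125
n=2: y=0.703125, sp=3, e=sp−y=2.296875; I=6.421875, D=e−e_prev=1.171875; u=2·2.296875+0·6.421875+1/2·1.171875≈5.179688; next y=1/5·0.703125+1/4·5.179688≈1.435547
n=3: y≈1.435547, sp=3, e=sp−y≈1.564453; I≈7.986328, D=e−e_prev≈-0.732422; u=2·1.564453+0·7.986328+1/2·(-0.732422)≈2.762695; next y=1/5·1.435547+1/4·2.762695≈0.977783
n=4: y≈0.977783, sp=3, e=sp−y≈2.022217; I≈10.008545, D=e−e_prev≈0.457764; u=2·2.022217+0·10.008545+1/2·0.457764≈4.273315; next y=1/5·0.977783+1/4·4.273315≈1.263885
n=5: y≈1.263885, sp=3, e=sp−y≈1.736115; I≈11.744659, D=e−e_prev≈-0.286102; u=2·1.736115+0·11.744659+1/2·(-0.286102)≈3.329178; next y=1/5·1.263885+1/4·3.329178≈1.085072
n=6: y≈1.085072, sp=-2, e=sp−y≈-3.085072; I≈8.659588, D=e−e_prev≈-4.821186; u=2·(-3.085072)+0·8.659588+1/2·(-4.821186)≈-8.580736; next y=1/5·1.085072+1/4·(-8.580736)≈-1.928170
n=7: y≈-1.928170, sp=-2, e=sp−y≈-0.071830; I≈8.587758, D=e−e_prev≈3.013241; u=2·(-0.071830)+0·8.587758+1/2·3.013241≈1.362960; next y=1/5·(-1.928170)+1/4·1.362960≈-0.044894
n=8: y≈-0.044894, sp=-2, e=sp−y≈-1.955106; I≈6.632652, D=e−e_prev≈-1.883276; u=2·(-1.955106)+0·6.632652+1/2·(-1.883276)≈-4.851850; next y=1/5·(-0.044894)+1/4·(-4.851850)≈-1.221941
n=9: y≈-1.221941, sp=-2, e=sp−y≈-0.778059; I≈5.854593, D=e−e_prev≈1.177047; u=2·(-0.778059)+0·5.854593+1/2·1.177047≈-0.967594; next y=1/5·(-1.221941)+1/4·(-0.967594)≈-0.486287
n=10: y≈-0.486287, sp=-2, e=sp−y≈-1.513713; I≈4.340879, D=e−e_prev≈-0.735655; u=2·(-1.513713)+0·4.340879+1/2·(-0.735655)≈-3.395254; next y=1/5·(-0.486287)+1/4·(-3.395254)≈-0.946071
n=11: y≈-0.946071, sp=-2, e=sp−y≈-1.053929; I≈3.286950, D=e−e_prev≈0.459784; u=2·(-1.053929)+0·3.286950+1/2·0.459784≈-1.877966; next y=1/5·(-0.946071)+1/4·(-1.877966)≈-0.658706
n=12: y≈-0.658706, sp=-2, e=sp−y≈-1.341294; I≈1.945656, D=e−e_prev≈-0.287365; u=2·(-1.341294)+0·1.945656+1/2·(-0.287365)≈-2.826271; next y=1/5·(-0.658706)+1/4·(-2.826271)≈-0.838309
n=13: y≈-0.838309, sp=-2, e=sp−y≈-1.161691; I≈0.783965, D=e−e_prev≈0.179603; u=2·(-1.161691)+0·0.783965+1/2·0.179603≈-2.233581; next y=1/5·(-0.838309)+1/4·(-2.233581)≈-0.726057
n=14: y≈-0.726057, sp=-2, e=sp−y≈-1.273943; I≈-0.489978, D=e−e_prev≈-0.112252; u=2·(-1.273943)+0·(-0.489978)+1/2·(-0.112252)≈-2.604012; next y=1/5·(-0.726057)+1/4·(-2.604012)≈-0.796214

0 3 7.500 0.000
1 3 1.313 1.875
2 3 5.180 0.703
3 3 2.763 1.436
4 3 4.273 0.978
5 3 3.329 1.264
6 -2 -8.581 1.085
7 -2 1.363 -1.928
8 -2 -4.852 -0.045
9 -2 -0.968 -1.222
10 -2 -3.395 -0.486
11 -2 -1.878 -0.946
12 -2 -2.826 -0.659
13 -2 -2.234 -0.838
14 -2 -2.604 -0.726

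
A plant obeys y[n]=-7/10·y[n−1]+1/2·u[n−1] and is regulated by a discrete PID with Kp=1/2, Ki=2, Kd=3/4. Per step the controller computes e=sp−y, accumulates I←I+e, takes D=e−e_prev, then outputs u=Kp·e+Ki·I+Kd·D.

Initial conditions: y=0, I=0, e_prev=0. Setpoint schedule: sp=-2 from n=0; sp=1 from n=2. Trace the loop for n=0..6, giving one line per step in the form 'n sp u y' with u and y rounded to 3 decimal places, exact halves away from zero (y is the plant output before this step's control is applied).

(exact arithmetic carried between steps; '≈' marks a value shown rounded to 6 d.p. or computed from one; I and e_prev carry over from the previous line; the table rounds u and y to 3 d.p., halves away from zero)
n=0: y=0, sp=-2, e=sp−y=-2; I=-2, D=e−e_prev=-2; u=1/2·(-2)+2·(-2)+3/4·(-2)=-6.5; next y=-7/10·0+1/2·(-6.5)=-3.25
n=1: y=-3.25, sp=-2, e=sp−y=1.25; I=-0.75, D=e−e_prev=3.25; u=1/2·1.25+2·(-0.75)+3/4·3.25=1.5625; next y=-7/10·(-3.25)+1/2·1.5625=3.05625
n=2: y=3.05625, sp=1, e=sp−y=-2.05625; I=-2.80625, D=e−e_prev=-3.30625; u=1/2·(-2.05625)+2·(-2.80625)+3/4·(-3.30625)≈-9.120313; next y=-7/10·3.05625+1/2·(-9.120313)≈-6.699531
n=3: y≈-6.699531, sp=1, e=sp−y≈7.699531; I≈4.893281, D=e−e_prev≈9.755781; u=1/2·7.699531+2·4.893281+3/4·9.755781≈20.953164; next y=-7/10·(-6.699531)+1/2·20.953164≈15.166254
n=4: y≈15.166254, sp=1, e=sp−y≈-14.166254; I≈-9.272973, D=e−e_prev≈-21.865785; u=1/2·(-14.166254)+2·(-9.272973)+3/4·(-21.865785)≈-42.028411; next y=-7/10·15.166254+1/2·(-42.028411)≈-31.630583
n=5: y≈-31.630583, sp=1, e=sp−y≈32.630583; I≈23.357611, D=e−e_prev≈46.796837; u=1/2·32.630583+2·23.357611+3/4·46.796837≈98.128141; next y=-7/10·(-31.630583)+1/2·98.128141≈71.205479
n=6: y≈71.205479, sp=1, e=sp−y≈-70.205479; I≈-46.847868, D=e−e_prev≈-102.836062; u=1/2·(-70.205479)+2·(-46.847868)+3/4·(-102.836062)≈-205.925522; next y=-7/10·71.205479+1/2·(-205.925522)≈-152.806596

0 -2 -6.500 0.000
1 -2 1.563 -3.250
2 1 -9.120 3.056
3 1 20.953 -6.700
4 1 -42.028 15.166
5 1 98.128 -31.631
6 1 -205.926 71.205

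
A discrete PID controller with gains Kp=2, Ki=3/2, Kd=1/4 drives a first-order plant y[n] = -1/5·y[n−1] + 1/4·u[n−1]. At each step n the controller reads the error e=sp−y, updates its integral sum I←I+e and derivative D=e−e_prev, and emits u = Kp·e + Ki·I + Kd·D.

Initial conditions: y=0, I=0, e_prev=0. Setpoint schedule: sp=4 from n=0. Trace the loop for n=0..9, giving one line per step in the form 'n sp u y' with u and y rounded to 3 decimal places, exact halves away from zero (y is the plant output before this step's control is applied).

0 4 15.000 0.000
1 4 5.938 3.750
2 4 18.559 0.734
3 4 8.609 4.493
4 4 20.956 1.254
5 4 10.261 4.988
6 4 22.540 1.568
7 4 11.257 5.321
8 4 23.606 1.750
9 4 11.832 5.552

(exact arithmetic carried between steps; '≈' marks a value shown rounded to 6 d.p. or computed from one; I and e_prev carry over from the previous line; the table rounds u and y to 3 d.p., halves away from zero)
n=0: y=0, sp=4, e=sp−y=4; I=4, D=e−e_prev=4; u=2·4+3/2·4+1/4·4=15; next y=-1/5·0+1/4·15=3.75
n=1: y=3.75, sp=4, e=sp−y=0.25; I=4.25, D=e−e_prev=-3.75; u=2·0.25+3/2·4.25+1/4·(-3.75)=5.9375; next y=-1/5·3.75+1/4·5.9375=0.734375
n=2: y=0.734375, sp=4, e=sp−y=3.265625; I=7.515625, D=e−e_prev=3.015625; u=2·3.265625+3/2·7.515625+1/4·3.015625≈18.558594; next y=-1/5·0.734375+1/4·18.558594≈4.492773
n=3: y≈4.492773, sp=4, e=sp−y≈-0.492773; I≈7.022852, D=e−e_prev≈-3.758398; u=2·(-0.492773)+3/2·7.022852+1/4·(-3.758398)≈8.609131; next y=-1/5·4.492773+1/4·8.609131≈1.253728
n=4: y≈1.253728, sp=4, e=sp−y≈2.746272; I≈9.769124, D=e−e_prev≈3.239045; u=2·2.746272+3/2·9.769124+1/4·3.239045≈20.955991; next y=-1/5·1.253728+1/4·20.955991≈4.988252
n=5: y≈4.988252, sp=4, e=sp−y≈-0.988252; I≈8.780871, D=e−e_prev≈-3.734524; u=2·(-0.988252)+3/2·8.780871+1/4·(-3.734524)≈10.261172; next y=-1/5·4.988252+1/4·10.261172≈1.567643
n=6: y≈1.567643, sp=4, e=sp−y≈2.432357; I≈11.213229, D=e−e_prev≈3.420609; u=2·2.432357+3/2·11.213229+1/4·3.420609≈22.539710; next y=-1/5·1.567643+1/4·22.539710≈5.321399
n=7: y≈5.321399, sp=4, e=sp−y≈-1.321399; I≈9.891830, D=e−e_prev≈-3.753756; u=2·(-1.321399)+3/2·9.891830+1/4·(-3.753756)≈11.256507; next y=-1/5·5.321399+1/4·11.256507≈1.749847
n=8: y≈1.749847, sp=4, e=sp−y≈2.250153; I≈12.141983, D=e−e_prev≈3.571552; u=2·2.250153+3/2·12.141983+1/4·3.571552≈23.606168; next y=-1/5·1.749847+1/4·23.606168≈5.551573
n=9: y≈5.551573, sp=4, e=sp−y≈-1.551573; I≈10.590410, D=e−e_prev≈-3.801726; u=2·(-1.551573)+3/2·10.590410+1/4·(-3.801726)≈11.832039; next y=-1/5·5.551573+1/4·11.832039≈1.847695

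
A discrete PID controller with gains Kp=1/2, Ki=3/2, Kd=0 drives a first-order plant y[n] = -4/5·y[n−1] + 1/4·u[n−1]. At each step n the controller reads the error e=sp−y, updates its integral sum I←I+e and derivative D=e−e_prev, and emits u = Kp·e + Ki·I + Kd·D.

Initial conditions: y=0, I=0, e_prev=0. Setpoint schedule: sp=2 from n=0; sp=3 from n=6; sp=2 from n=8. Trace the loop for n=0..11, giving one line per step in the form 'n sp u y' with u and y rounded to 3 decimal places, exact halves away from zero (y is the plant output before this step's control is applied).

(exact arithmetic carried between steps; '≈' marks a value shown rounded to 6 d.p. or computed from one; I and e_prev carry over from the previous line; the table rounds u and y to 3 d.p., halves away from zero)
n=0: y=0, sp=2, e=sp−y=2; I=2, D=e−e_prev=2; u=1/2·2+3/2·2+0·2=4; next y=-4/5·0+1/4·4=1
n=1: y=1, sp=2, e=sp−y=1; I=3, D=e−e_prev=-1; u=1/2·1+3/2·3+0·(-1)=5; next y=-4/5·1+1/4·5=0.45
n=2: y=0.45, sp=2, e=sp−y=1.55; I=4.55, D=e−e_prev=0.55; u=1/2·1.55+3/2·4.55+0·0.55=7.6; next y=-4/5·0.45+1/4·7.6=1.54
n=3: y=1.54, sp=2, e=sp−y=0.46; I=5.01, D=e−e_prev=-1.09; u=1/2·0.46+3/2·5.01+0·(-1.09)=7.745; next y=-4/5·1.54+1/4·7.745=0.70425
n=4: y=0.70425, sp=2, e=sp−y=1.29575; I=6.30575, D=e−e_prev=0.83575; u=1/2·1.29575+3/2·6.30575+0·0.83575=10.1065; next y=-4/5·0.70425+1/4·10.1065=1.963225
n=5: y=1.963225, sp=2, e=sp−y=0.036775; I=6.342525, D=e−e_prev=-1.258975; u=1/2·0.036775+3/2·6.342525+0·(-1.258975)=9.532175; next y=-4/5·1.963225+1/4·9.532175≈0.812464
n=6: y≈0.812464, sp=3, e=sp−y≈2.187536; I≈8.530061, D=e−e_prev≈2.150761; u=1/2·2.187536+3/2·8.530061+0·2.150761≈13.88886; next y=-4/5·0.812464+1/4·13.88886≈2.822244
n=7: y=2.822244, sp=3, e=sp−y=0.177756; I≈8.707817, D=e−e_prev≈-2.009780; u=1/2·0.177756+3/2·8.707817+0·(-2.009780)≈13.150604; next y=-4/5·2.822244+1/4·13.150604≈1.029856
n=8: y≈1.029856, sp=2, e=sp−y≈0.970144; I≈9.677961, D=e−e_prev≈0.792388; u=1/2·0.970144+3/2·9.677961+0·0.792388≈15.002014; next y=-4/5·1.029856+1/4·15.002014≈2.926619
n=9: y≈2.926619, sp=2, e=sp−y≈-0.926619; I≈8.751343, D=e−e_prev≈-1.896763; u=1/2·(-0.926619)+3/2·8.751343+0·(-1.896763)≈12.663704; next y=-4/5·2.926619+1/4·12.663704≈0.824631
n=10: y≈0.824631, sp=2, e=sp−y≈1.175369; I≈9.926712, D=e−e_prev≈2.101988; u=1/2·1.175369+3/2·9.926712+0·2.101988≈15.477752; next y=-4/5·0.824631+1/4·15.477752≈3.209733
n=11: y≈3.209733, sp=2, e=sp−y≈-1.209733; I≈8.716978, D=e−e_prev≈-2.385102; u=1/2·(-1.209733)+3/2·8.716978+0·(-2.385102)≈12.470601; next y=-4/5·3.209733+1/4·12.470601≈0.549864

0 2 4.000 0.000
1 2 5.000 1.000
2 2 7.600 0.450
3 2 7.745 1.540
4 2 10.107 0.704
5 2 9.532 1.963
6 3 13.889 0.812
7 3 13.151 2.822
8 2 15.002 1.030
9 2 12.664 2.927
10 2 15.478 0.825
11 2 12.471 3.210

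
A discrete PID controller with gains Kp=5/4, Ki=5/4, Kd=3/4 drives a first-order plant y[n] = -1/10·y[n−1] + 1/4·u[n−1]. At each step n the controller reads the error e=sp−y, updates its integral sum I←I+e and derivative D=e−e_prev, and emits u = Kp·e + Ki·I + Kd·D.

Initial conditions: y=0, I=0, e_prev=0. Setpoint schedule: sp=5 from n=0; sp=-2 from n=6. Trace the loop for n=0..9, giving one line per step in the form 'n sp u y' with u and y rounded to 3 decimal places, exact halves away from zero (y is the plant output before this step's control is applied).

0 5 16.250 0.000
1 5 5.547 4.063
2 5 19.782 0.980
3 5 9.927 4.848
4 5 22.282 1.997
5 5 12.933 5.371
6 -2 0.942 2.696
7 -2 7.189 -0.034
8 -2 -3.279 1.801
9 -2 2.448 -1.000

(exact arithmetic carried between steps; '≈' marks a value shown rounded to 6 d.p. or computed from one; I and e_prev carry over from the previous line; the table rounds u and y to 3 d.p., halves away from zero)
n=0: y=0, sp=5, e=sp−y=5; I=5, D=e−e_prev=5; u=5/4·5+5/4·5+3/4·5=16.25; next y=-1/10·0+1/4·16.25=4.0625
n=1: y=4.0625, sp=5, e=sp−y=0.9375; I=5.9375, D=e−e_prev=-4.0625; u=5/4·0.9375+5/4·5.9375+3/4·(-4.0625)=5.546875; next y=-1/10·4.0625+1/4·5.546875≈0.980469
n=2: y≈0.980469, sp=5, e=sp−y≈4.019531; I≈9.957031, D=e−e_prev≈3.082031; u=5/4·4.019531+5/4·9.957031+3/4·3.082031≈19.782227; next y=-1/10·0.980469+1/4·19.782227≈4.847510
n=3: y≈4.847510, sp=5, e=sp−y≈0.152490; I≈10.109521, D=e−e_prev≈-3.867041; u=5/4·0.152490+5/4·10.109521+3/4·(-3.867041)≈9.927234; next y=-1/10·4.847510+1/4·9.927234≈1.997057
n=4: y≈1.997057, sp=5, e=sp−y≈3.002943; I≈13.112464, D=e−e_prev≈2.850452; u=5/4·3.002943+5/4·13.112464+3/4·2.850452≈22.282097; next y=-1/10·1.997057+1/4·22.282097≈5.370819
n=5: y≈5.370819, sp=5, e=sp−y≈-0.370819; I≈12.741645, D=e−e_prev≈-3.373761; u=5/4·(-0.370819)+5/4·12.741645+3/4·(-3.373761)≈12.933213; next y=-1/10·5.370819+1/4·12.933213≈2.696221
n=6: y≈2.696221, sp=-2, e=sp−y≈-4.696221; I≈8.045424, D=e−e_prev≈-4.325403; u=5/4·(-4.696221)+5/4·8.045424+3/4·(-4.325403)≈0.942451; next y=-1/10·2.696221+1/4·0.942451≈-0.034009
n=7: y≈-0.034009, sp=-2, e=sp−y≈-1.965991; I≈6.079433, D=e−e_prev≈2.730231; u=5/4·(-1.965991)+5/4·6.079433+3/4·2.730231≈7.189476; next y=-1/10·(-0.034009)+1/4·7.189476≈1.800770
n=8: y≈1.800770, sp=-2, e=sp−y≈-3.800770; I≈2.278663, D=e−e_prev≈-1.834779; u=5/4·(-3.800770)+5/4·2.278663+3/4·(-1.834779)≈-3.278718; next y=-1/10·1.800770+1/4·(-3.278718)≈-0.999756
n=9: y≈-0.999756, sp=-2, e=sp−y≈-1.000244; I≈1.278420, D=e−e_prev≈2.800526; u=5/4·(-1.000244)+5/4·1.278420+3/4·2.800526≈2.448115; next y=-1/10·(-0.999756)+1/4·2.448115≈0.712004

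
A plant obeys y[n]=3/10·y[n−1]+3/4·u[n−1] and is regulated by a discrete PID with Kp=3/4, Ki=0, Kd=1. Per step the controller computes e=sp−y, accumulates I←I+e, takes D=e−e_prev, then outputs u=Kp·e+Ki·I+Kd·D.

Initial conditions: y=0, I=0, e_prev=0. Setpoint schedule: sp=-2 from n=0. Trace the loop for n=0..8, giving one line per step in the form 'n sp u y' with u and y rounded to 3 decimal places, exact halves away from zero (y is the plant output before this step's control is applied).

0 -2 -3.500 0.000
1 -2 3.094 -2.625
2 -2 -6.807 1.533
3 -2 8.163 -4.646
4 -2 -14.420 4.728
5 -2 19.673 -9.397
6 -2 -31.784 11.936
7 -2 45.886 -20.257
8 -2 -71.348 28.337

(exact arithmetic carried between steps; '≈' marks a value shown rounded to 6 d.p. or computed from one; I and e_prev carry over from the previous line; the table rounds u and y to 3 d.p., halves away from zero)
n=0: y=0, sp=-2, e=sp−y=-2; I=-2, D=e−e_prev=-2; u=3/4·(-2)+0·(-2)+1·(-2)=-3.5; next y=3/10·0+3/4·(-3.5)=-2.625
n=1: y=-2.625, sp=-2, e=sp−y=0.625; I=-1.375, D=e−e_prev=2.625; u=3/4·0.625+0·(-1.375)+1·2.625=3.09375; next y=3/10·(-2.625)+3/4·3.09375≈1.532813
n=2: y≈1.532813, sp=-2, e=sp−y≈-3.532813; I≈-4.907813, D=e−e_prev≈-4.157813; u=3/4·(-3.532813)+0·(-4.907813)+1·(-4.157813)≈-6.807422; next y=3/10·1.532813+3/4·(-6.807422)≈-4.645723
n=3: y≈-4.645723, sp=-2, e=sp−y≈2.645723; I≈-2.262090, D=e−e_prev≈6.178535; u=3/4·2.645723+0·(-2.262090)+1·6.178535≈8.162827; next y=3/10·(-4.645723)+3/4·8.162827≈4.728404
n=4: y≈4.728404, sp=-2, e=sp−y≈-6.728404; I≈-8.990493, D=e−e_prev≈-9.374126; u=3/4·(-6.728404)+0·(-8.990493)+1·(-9.374126)≈-14.420429; next y=3/10·4.728404+3/4·(-14.420429)≈-9.396801
n=5: y≈-9.396801, sp=-2, e=sp−y≈7.396801; I≈-1.593693, D=e−e_prev≈14.125204; u=3/4·7.396801+0·(-1.593693)+1·14.125204≈19.672805; next y=3/10·(-9.396801)+3/4·19.672805≈11.935563
n=6: y≈11.935563, sp=-2, e=sp−y≈-13.935563; I≈-15.529256, D=e−e_prev≈-21.332364; u=3/4·(-13.935563)+0·(-15.529256)+1·(-21.332364)≈-31.784036; next y=3/10·11.935563+3/4·(-31.784036)≈-20.257358
n=7: y≈-20.257358, sp=-2, e=sp−y≈18.257358; I≈2.728102, D=e−e_prev≈32.192922; u=3/4·18.257358+0·2.728102+1·32.192922≈45.885940; next y=3/10·(-20.257358)+3/4·45.885940≈28.337248
n=8: y≈28.337248, sp=-2, e=sp−y≈-30.337248; I≈-27.609146, D=e−e_prev≈-48.594606; u=3/4·(-30.337248)+0·(-27.609146)+1·(-48.594606)≈-71.347542; next y=3/10·28.337248+3/4·(-71.347542)≈-45.009482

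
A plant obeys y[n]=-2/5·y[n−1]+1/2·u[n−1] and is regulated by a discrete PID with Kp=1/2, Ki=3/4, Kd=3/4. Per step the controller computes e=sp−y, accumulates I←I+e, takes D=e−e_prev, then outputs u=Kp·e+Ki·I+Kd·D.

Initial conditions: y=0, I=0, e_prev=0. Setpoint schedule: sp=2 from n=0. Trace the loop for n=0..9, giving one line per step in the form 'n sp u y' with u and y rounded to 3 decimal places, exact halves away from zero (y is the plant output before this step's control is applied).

0 2 4.000 0.000
1 2 0.000 2.000
2 2 7.100 -0.800
3 2 -2.240 3.870
4 2 12.936 -2.668
5 2 -8.873 7.535
6 2 24.600 -7.451
7 2 -25.013 15.280
8 2 49.872 -18.618
9 2 -62.092 32.383

(exact arithmetic carried between steps; '≈' marks a value shown rounded to 6 d.p. or computed from one; I and e_prev carry over from the previous line; the table rounds u and y to 3 d.p., halves away from zero)
n=0: y=0, sp=2, e=sp−y=2; I=2, D=e−e_prev=2; u=1/2·2+3/4·2+3/4·2=4; next y=-2/5·0+1/2·4=2
n=1: y=2, sp=2, e=sp−y=0; I=2, D=e−e_prev=-2; u=1/2·0+3/4·2+3/4·(-2)=0; next y=-2/5·2+1/2·0=-0.8
n=2: y=-0.8, sp=2, e=sp−y=2.8; I=4.8, D=e−e_prev=2.8; u=1/2·2.8+3/4·4.8+3/4·2.8=7.1; next y=-2/5·(-0.8)+1/2·7.1=3.87
n=3: y=3.87, sp=2, e=sp−y=-1.87; I=2.93, D=e−e_prev=-4.67; u=1/2·(-1.87)+3/4·2.93+3/4·(-4.67)=-2.24; next y=-2/5·3.87+1/2·(-2.24)=-2.668
n=4: y=-2.668, sp=2, e=sp−y=4.668; I=7.598, D=e−e_prev=6.538; u=1/2·4.668+3/4·7.598+3/4·6.538=12.936; next y=-2/5·(-2.668)+1/2·12.936=7.5352
n=5: y=7.5352, sp=2, e=sp−y=-5.5352; I=2.0628, D=e−e_prev=-10.2032; u=1/2·(-5.5352)+3/4·2.0628+3/4·(-10.2032)=-8.8729; next y=-2/5·7.5352+1/2·(-8.8729)=-7.45053
n=6: y=-7.45053, sp=2, e=sp−y=9.45053; I=11.51333, D=e−e_prev=14.98573; u=1/2·9.45053+3/4·11.51333+3/4·14.98573=24.59956; next y=-2/5·(-7.45053)+1/2·24.59956=15.279992
n=7: y=15.279992, sp=2, e=sp−y=-13.279992; I=-1.766662, D=e−e_prev=-22.730522; u=1/2·(-13.279992)+3/4·(-1.766662)+3/4·(-22.730522)=-25.012884; next y=-2/5·15.279992+1/2·(-25.012884)≈-18.618439
n=8: y≈-18.618439, sp=2, e=sp−y≈20.618439; I≈18.851777, D=e−e_prev≈33.898431; u=1/2·20.618439+3/4·18.851777+3/4·33.898431≈49.871875; next y=-2/5·(-18.618439)+1/2·49.871875≈32.383313
n=9: y≈32.383313, sp=2, e=sp−y≈-30.383313; I≈-11.531536, D=e−e_prev≈-51.001752; u=1/2·(-30.383313)+3/4·(-11.531536)+3/4·(-51.001752)≈-62.091623; next y=-2/5·32.383313+1/2·(-62.091623)≈-43.999137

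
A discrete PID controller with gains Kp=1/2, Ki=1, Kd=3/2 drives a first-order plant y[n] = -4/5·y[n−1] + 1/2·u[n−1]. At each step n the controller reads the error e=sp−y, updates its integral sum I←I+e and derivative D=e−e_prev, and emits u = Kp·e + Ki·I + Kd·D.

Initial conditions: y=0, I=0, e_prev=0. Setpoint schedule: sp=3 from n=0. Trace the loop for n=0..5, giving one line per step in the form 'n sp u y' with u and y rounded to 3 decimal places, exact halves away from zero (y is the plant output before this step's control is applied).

0 3 9.000 0.000
1 3 -6.000 4.500
2 3 32.550 -6.600
3 3 -58.965 21.555
4 3 169.557 -46.727
5 3 -389.797 122.160

(exact arithmetic carried between steps; '≈' marks a value shown rounded to 6 d.p. or computed from one; I and e_prev carry over from the previous line; the table rounds u and y to 3 d.p., halves away from zero)
n=0: y=0, sp=3, e=sp−y=3; I=3, D=e−e_prev=3; u=1/2·3+1·3+3/2·3=9; next y=-4/5·0+1/2·9=4.5
n=1: y=4.5, sp=3, e=sp−y=-1.5; I=1.5, D=e−e_prev=-4.5; u=1/2·(-1.5)+1·1.5+3/2·(-4.5)=-6; next y=-4/5·4.5+1/2·(-6)=-6.6
n=2: y=-6.6, sp=3, e=sp−y=9.6; I=11.1, D=e−e_prev=11.1; u=1/2·9.6+1·11.1+3/2·11.1=32.55; next y=-4/5·(-6.6)+1/2·32.55=21.555
n=3: y=21.555, sp=3, e=sp−y=-18.555; I=-7.455, D=e−e_prev=-28.155; u=1/2·(-18.555)+1·(-7.455)+3/2·(-28.155)=-58.965; next y=-4/5·21.555+1/2·(-58.965)=-46.7265
n=4: y=-46.7265, sp=3, e=sp−y=49.7265; I=42.2715, D=e−e_prev=68.2815; u=1/2·49.7265+1·42.2715+3/2·68.2815=169.557; next y=-4/5·(-46.7265)+1/2·169.557=122.1597
n=5: y=122.1597, sp=3, e=sp−y=-119.1597; I=-76.8882, D=e−e_prev=-168.8862; u=1/2·(-119.1597)+1·(-76.8882)+3/2·(-168.8862)=-389.79735; next y=-4/5·122.1597+1/2·(-389.79735)=-292.626435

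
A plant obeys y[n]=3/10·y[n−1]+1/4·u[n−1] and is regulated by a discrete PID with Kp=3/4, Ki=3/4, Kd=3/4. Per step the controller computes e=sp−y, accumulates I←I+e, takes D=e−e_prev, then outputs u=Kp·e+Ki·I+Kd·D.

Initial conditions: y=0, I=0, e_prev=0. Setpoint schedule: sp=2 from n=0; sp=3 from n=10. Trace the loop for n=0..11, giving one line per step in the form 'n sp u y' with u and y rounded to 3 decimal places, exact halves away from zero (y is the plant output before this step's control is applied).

(exact arithmetic carried between steps; '≈' marks a value shown rounded to 6 d.p. or computed from one; I and e_prev carry over from the previous line; the table rounds u and y to 3 d.p., halves away from zero)
n=0: y=0, sp=2, e=sp−y=2; I=2, D=e−e_prev=2; u=3/4·2+3/4·2+3/4·2=4.5; next y=3/10·0+1/4·4.5=1.125
n=1: y=1.125, sp=2, e=sp−y=0.875; I=2.875, D=e−e_prev=-1.125; u=3/4·0.875+3/4·2.875+3/4·(-1.125)=1.96875; next y=3/10·1.125+1/4·1.96875≈0.829688
n=2: y≈0.829688, sp=2, e=sp−y≈1.170313; I≈4.045313, D=e−e_prev≈0.295313; u=3/4·1.170313+3/4·4.045313+3/4·0.295313≈4.133203; next y=3/10·0.829688+1/4·4.133203≈1.282207
n=3: y≈1.282207, sp=2, e=sp−y≈0.717793; I≈4.763105, D=e−e_prev≈-0.452520; u=3/4·0.717793+3/4·4.763105+3/4·(-0.452520)≈3.771284; next y=3/10·1.282207+1/4·3.771284≈1.327483
n=4: y≈1.327483, sp=2, e=sp−y≈0.672517; I≈5.435622, D=e−e_prev≈-0.045276; u=3/4·0.672517+3/4·5.435622+3/4·(-0.045276)≈4.547147; next y=3/10·1.327483+1/4·4.547147≈1.535032
n=5: y≈1.535032, sp=2, e=sp−y≈0.464968; I≈5.900591, D=e−e_prev≈-0.207549; u=3/4·0.464968+3/4·5.900591+3/4·(-0.207549)≈4.618508; next y=3/10·1.535032+1/4·4.618508≈1.615136
n=6: y≈1.615136, sp=2, e=sp−y≈0.384864; I≈6.285454, D=e−e_prev≈-0.080105; u=3/4·0.384864+3/4·6.285454+3/4·(-0.080105)≈4.942660; next y=3/10·1.615136+1/4·4.942660≈1.720206
n=7: y≈1.720206, sp=2, e=sp−y≈0.279794; I≈6.565248, D=e−e_prev≈-0.105069; u=3/4·0.279794+3/4·6.565248+3/4·(-0.105069)≈5.054980; next y=3/10·1.720206+1/4·5.054980≈1.779807
n=8: y≈1.779807, sp=2, e=sp−y≈0.220193; I≈6.785442, D=e−e_prev≈-0.059601; u=3/4·0.220193+3/4·6.785442+3/4·(-0.059601)≈5.209526; next y=3/10·1.779807+1/4·5.209526≈1.836323
n=9: y≈1.836323, sp=2, e=sp−y≈0.163677; I≈6.949118, D=e−e_prev≈-0.056517; u=3/4·0.163677+3/4·6.949118+3/4·(-0.056517)≈5.292209; next y=3/10·1.836323+1/4·5.292209≈1.873949
n=10: y≈1.873949, sp=3, e=sp−y≈1.126051; I≈8.075169, D=e−e_prev≈0.962374; u=3/4·1.126051+3/4·8.075169+3/4·0.962374≈7.622696; next y=3/10·1.873949+1/4·7.622696≈2.467859
n=11: y≈2.467859, sp=3, e=sp−y≈0.532141; I≈8.607310, D=e−e_prev≈-0.593909; u=3/4·0.532141+3/4·8.607310+3/4·(-0.593909)≈6.409157; next y=3/10·2.467859+1/4·6.409157≈2.342647

0 2 4.500 0.000
1 2 1.969 1.125
2 2 4.133 0.830
3 2 3.771 1.282
4 2 4.547 1.327
5 2 4.619 1.535
6 2 4.943 1.615
7 2 5.055 1.720
8 2 5.210 1.780
9 2 5.292 1.836
10 3 7.623 1.874
11 3 6.409 2.468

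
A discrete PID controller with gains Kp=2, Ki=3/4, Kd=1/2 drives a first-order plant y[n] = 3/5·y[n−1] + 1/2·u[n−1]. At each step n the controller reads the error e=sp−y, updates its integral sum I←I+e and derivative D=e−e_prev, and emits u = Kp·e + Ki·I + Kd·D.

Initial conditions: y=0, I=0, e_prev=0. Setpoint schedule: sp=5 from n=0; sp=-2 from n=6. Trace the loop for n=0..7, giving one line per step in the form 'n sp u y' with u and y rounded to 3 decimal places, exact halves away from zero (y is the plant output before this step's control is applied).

0 5 16.250 0.000
1 5 -8.906 8.125
2 5 17.848 0.422
3 5 -11.024 9.177
4 5 20.065 -0.006
5 5 -13.385 10.029
6 -2 -0.101 -0.675
7 -2 -3.661 -0.456

(exact arithmetic carried between steps; '≈' marks a value shown rounded to 6 d.p. or computed from one; I and e_prev carry over from the previous line; the table rounds u and y to 3 d.p., halves away from zero)
n=0: y=0, sp=5, e=sp−y=5; I=5, D=e−e_prev=5; u=2·5+3/4·5+1/2·5=16.25; next y=3/5·0+1/2·16.25=8.125
n=1: y=8.125, sp=5, e=sp−y=-3.125; I=1.875, D=e−e_prev=-8.125; u=2·(-3.125)+3/4·1.875+1/2·(-8.125)=-8.90625; next y=3/5·8.125+1/2·(-8.90625)=0.421875
n=2: y=0.421875, sp=5, e=sp−y=4.578125; I=6.453125, D=e−e_prev=7.703125; u=2·4.578125+3/4·6.453125+1/2·7.703125≈17.847656; next y=3/5·0.421875+1/2·17.847656≈9.176953
n=3: y≈9.176953, sp=5, e=sp−y≈-4.176953; I≈2.276172, D=e−e_prev≈-8.755078; u=2·(-4.176953)+3/4·2.276172+1/2·(-8.755078)≈-11.024316; next y=3/5·9.176953+1/2·(-11.024316)≈-0.005986
n=4: y≈-0.005986, sp=5, e=sp−y≈5.005986; I≈7.282158, D=e−e_prev≈9.182939; u=2·5.005986+3/4·7.282158+1/2·9.182939≈20.065061; next y=3/5·(-0.005986)+1/2·20.065061≈10.028939
n=5: y≈10.028939, sp=5, e=sp−y≈-5.028939; I≈2.253219, D=e−e_prev≈-10.034925; u=2·(-5.028939)+3/4·2.253219+1/2·(-10.034925)≈-13.385425; next y=3/5·10.028939+1/2·(-13.385425)≈-0.675349
n=6: y≈-0.675349, sp=-2, e=sp−y≈-1.324651; I≈0.928569, D=e−e_prev≈3.704288; u=2·(-1.324651)+3/4·0.928569+1/2·3.704288≈-0.100730; next y=3/5·(-0.675349)+1/2·(-0.100730)≈-0.455575
n=7: y≈-0.455575, sp=-2, e=sp−y≈-1.544425; I≈-0.615856, D=e−e_prev≈-0.219775; u=2·(-1.544425)+3/4·(-0.615856)+1/2·(-0.219775)≈-3.660630; next y=3/5·(-0.455575)+1/2·(-3.660630)≈-2.103660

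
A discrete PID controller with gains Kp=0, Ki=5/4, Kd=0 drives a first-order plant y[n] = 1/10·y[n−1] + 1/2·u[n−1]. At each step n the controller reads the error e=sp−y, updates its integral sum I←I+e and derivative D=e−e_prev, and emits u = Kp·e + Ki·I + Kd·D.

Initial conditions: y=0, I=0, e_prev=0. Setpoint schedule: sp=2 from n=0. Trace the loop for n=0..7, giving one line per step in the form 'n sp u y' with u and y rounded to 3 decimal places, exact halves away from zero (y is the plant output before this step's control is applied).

0 2 2.500 0.000
1 2 3.438 1.250
2 2 3.633 1.844
3 2 3.632 2.001
4 2 3.612 2.016
5 2 3.602 2.008
6 2 3.600 2.002
7 2 3.600 2.000

(exact arithmetic carried between steps; '≈' marks a value shown rounded to 6 d.p. or computed from one; I and e_prev carry over from the previous line; the table rounds u and y to 3 d.p., halves away from zero)
n=0: y=0, sp=2, e=sp−y=2; I=2, D=e−e_prev=2; u=0·2+5/4·2+0·2=2.5; next y=1/10·0+1/2·2.5=1.25
n=1: y=1.25, sp=2, e=sp−y=0.75; I=2.75, D=e−e_prev=-1.25; u=0·0.75+5/4·2.75+0·(-1.25)=3.4375; next y=1/10·1.25+1/2·3.4375=1.84375
n=2: y=1.84375, sp=2, e=sp−y=0.15625; I=2.90625, D=e−e_prev=-0.59375; u=0·0.15625+5/4·2.90625+0·(-0.59375)≈3.632813; next y=1/10·1.84375+1/2·3.632813≈2.000781
n=3: y≈2.000781, sp=2, e=sp−y≈-0.000781; I≈2.905469, D=e−e_prev≈-0.157031; u=0·(-0.000781)+5/4·2.905469+0·(-0.157031)≈3.631836; next y=1/10·2.000781+1/2·3.631836≈2.015996
n=4: y≈2.015996, sp=2, e=sp−y≈-0.015996; I≈2.889473, D=e−e_prev≈-0.015215; u=0·(-0.015996)+5/4·2.889473+0·(-0.015215)≈3.611841; next y=1/10·2.015996+1/2·3.611841≈2.007520
n=5: y≈2.007520, sp=2, e=sp−y≈-0.007520; I≈2.881953, D=e−e_prev≈0.008476; u=0·(-0.007520)+5/4·2.881953+0·0.008476≈3.602441; next y=1/10·2.007520+1/2·3.602441≈2.001972
n=6: y≈2.001972, sp=2, e=sp−y≈-0.001972; I≈2.879980, D=e−e_prev≈0.005548; u=0·(-0.001972)+5/4·2.879980+0·0.005548≈3.599975; next y=1/10·2.001972+1/2·3.599975≈2.000185
n=7: y≈2.000185, sp=2, e=sp−y≈-0.000185; I≈2.879795, D=e−e_prev≈0.001788; u=0·(-0.000185)+5/4·2.879795+0·0.001788≈3.599744; next y=1/10·2.000185+1/2·3.599744≈1.999891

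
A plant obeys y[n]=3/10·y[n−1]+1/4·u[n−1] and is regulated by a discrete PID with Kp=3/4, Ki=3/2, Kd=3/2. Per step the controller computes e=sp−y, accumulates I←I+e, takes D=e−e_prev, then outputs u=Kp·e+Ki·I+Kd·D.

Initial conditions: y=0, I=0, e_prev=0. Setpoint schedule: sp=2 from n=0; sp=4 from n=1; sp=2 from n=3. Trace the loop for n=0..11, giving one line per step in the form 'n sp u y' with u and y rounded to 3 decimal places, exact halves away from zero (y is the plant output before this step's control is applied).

(exact arithmetic carried between steps; '≈' marks a value shown rounded to 6 d.p. or computed from one; I and e_prev carry over from the previous line; the table rounds u and y to 3 d.p., halves away from zero)
n=0: y=0, sp=2, e=sp−y=2; I=2, D=e−e_prev=2; u=3/4·2+3/2·2+3/2·2=7.5; next y=3/10·0+1/4·7.5=1.875
n=1: y=1.875, sp=4, e=sp−y=2.125; I=4.125, D=e−e_prev=0.125; u=3/4·2.125+3/2·4.125+3/2·0.125=7.96875; next y=3/10·1.875+1/4·7.96875≈2.554688
n=2: y≈2.554688, sp=4, e=sp−y≈1.445313; I≈5.570313, D=e−e_prev≈-0.679688; u=3/4·1.445313+3/2·5.570313+3/2·(-0.679688)≈8.419922; next y=3/10·2.554688+1/4·8.419922≈2.871387
n=3: y≈2.871387, sp=2, e=sp−y≈-0.871387; I≈4.698926, D=e−e_prev≈-2.316699; u=3/4·(-0.871387)+3/2·4.698926+3/2·(-2.316699)≈2.919800; next y=3/10·2.871387+1/4·2.919800≈1.591366
n=4: y≈1.591366, sp=2, e=sp−y≈0.408634; I≈5.107560, D=e−e_prev≈1.280021; u=3/4·0.408634+3/2·5.107560+3/2·1.280021≈9.887846; next y=3/10·1.591366+1/4·9.887846≈2.949371
n=5: y≈2.949371, sp=2, e=sp−y≈-0.949371; I≈4.158188, D=e−e_prev≈-1.358005; u=3/4·(-0.949371)+3/2·4.158188+3/2·(-1.358005)≈3.488246; next y=3/10·2.949371+1/4·3.488246≈1.756873
n=6: y≈1.756873, sp=2, e=sp−y≈0.243127; I≈4.401316, D=e−e_prev≈1.192498; u=3/4·0.243127+3/2·4.401316+3/2·1.192498≈8.573066; next y=3/10·1.756873+1/4·8.573066≈2.670328
n=7: y≈2.670328, sp=2, e=sp−y≈-0.670328; I≈3.730987, D=e−e_prev≈-0.913456; u=3/4·(-0.670328)+3/2·3.730987+3/2·(-0.913456)≈3.723551; next y=3/10·2.670328+1/4·3.723551≈1.731986
n=8: y≈1.731986, sp=2, e=sp−y≈0.268014; I≈3.999001, D=e−e_prev≈0.938342; u=3/4·0.268014+3/2·3.999001+3/2·0.938342≈7.607025; next y=3/10·1.731986+1/4·7.607025≈2.421352
n=9: y≈2.421352, sp=2, e=sp−y≈-0.421352; I≈3.577649, D=e−e_prev≈-0.689366; u=3/4·(-0.421352)+3/2·3.577649+3/2·(-0.689366)≈4.016410; next y=3/10·2.421352+1/4·4.016410≈1.730508
n=10: y≈1.730508, sp=2, e=sp−y≈0.269492; I≈3.847141, D=e−e_prev≈0.690844; u=3/4·0.269492+3/2·3.847141+3/2·0.690844≈7.009095; next y=3/10·1.730508+1/4·7.009095≈2.271426
n=11: y≈2.271426, sp=2, e=sp−y≈-0.271426; I≈3.575714, D=e−e_prev≈-0.540918; u=3/4·(-0.271426)+3/2·3.575714+3/2·(-0.540918)≈4.348624; next y=3/10·2.271426+1/4·4.348624≈1.768584

0 2 7.500 0.000
1 4 7.969 1.875
2 4 8.420 2.555
3 2 2.920 2.871
4 2 9.888 1.591
5 2 3.488 2.949
6 2 8.573 1.757
7 2 3.724 2.670
8 2 7.607 1.732
9 2 4.016 2.421
10 2 7.009 1.731
11 2 4.349 2.271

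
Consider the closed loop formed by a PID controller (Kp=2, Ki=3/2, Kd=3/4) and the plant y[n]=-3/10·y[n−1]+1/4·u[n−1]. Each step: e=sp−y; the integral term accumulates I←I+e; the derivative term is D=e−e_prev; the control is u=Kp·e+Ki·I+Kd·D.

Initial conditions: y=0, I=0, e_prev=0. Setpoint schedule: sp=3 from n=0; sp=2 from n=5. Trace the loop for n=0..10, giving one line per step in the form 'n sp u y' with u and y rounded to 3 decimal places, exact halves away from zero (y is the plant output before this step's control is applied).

0 3 12.750 0.000
1 3 1.453 3.188
2 3 19.629 -0.593
3 3 -1.949 5.085
4 3 29.349 -2.013
5 2 -15.009 7.941
6 2 44.116 -6.135
7 2 -35.006 12.869
8 2 71.240 -12.612
9 2 -71.328 21.594
10 2 120.027 -24.310

(exact arithmetic carried between steps; '≈' marks a value shown rounded to 6 d.p. or computed from one; I and e_prev carry over from the previous line; the table rounds u and y to 3 d.p., halves away from zero)
n=0: y=0, sp=3, e=sp−y=3; I=3, D=e−e_prev=3; u=2·3+3/2·3+3/4·3=12.75; next y=-3/10·0+1/4·12.75=3.1875
n=1: y=3.1875, sp=3, e=sp−y=-0.1875; I=2.8125, D=e−e_prev=-3.1875; u=2·(-0.1875)+3/2·2.8125+3/4·(-3.1875)=1.453125; next y=-3/10·3.1875+1/4·1.453125≈-0.592969
n=2: y≈-0.592969, sp=3, e=sp−y≈3.592969; I≈6.405469, D=e−e_prev≈3.780469; u=2·3.592969+3/2·6.405469+3/4·3.780469≈19.629492; next y=-3/10·(-0.592969)+1/4·19.629492≈5.085264
n=3: y≈5.085264, sp=3, e=sp−y≈-2.085264; I≈4.320205, D=e−e_prev≈-5.678232; u=2·(-2.085264)+3/2·4.320205+3/4·(-5.678232)≈-1.948894; next y=-3/10·5.085264+1/4·(-1.948894)≈-2.012803
n=4: y≈-2.012803, sp=3, e=sp−y≈5.012803; I≈9.333008, D=e−e_prev≈7.098066; u=2·5.012803+3/2·9.333008+3/4·7.098066≈29.348666; next y=-3/10·(-2.012803)+1/4·29.348666≈7.941007
n=5: y≈7.941007, sp=2, e=sp−y≈-5.941007; I≈3.392000, D=e−e_prev≈-10.953810; u=2·(-5.941007)+3/2·3.392000+3/4·(-10.953810)≈-15.009372; next y=-3/10·7.941007+1/4·(-15.009372)≈-6.134645
n=6: y≈-6.134645, sp=2, e=sp−y≈8.134645; I≈11.526645, D=e−e_prev≈14.075653; u=2·8.134645+3/2·11.526645+3/4·14.075653≈44.115998; next y=-3/10·(-6.134645)+1/4·44.115998≈12.869393
n=7: y≈12.869393, sp=2, e=sp−y≈-10.869393; I≈0.657252, D=e−e_prev≈-19.004038; u=2·(-10.869393)+3/2·0.657252+3/4·(-19.004038)≈-35.005936; next y=-3/10·12.869393+1/4·(-35.005936)≈-12.612302
n=8: y≈-12.612302, sp=2, e=sp−y≈14.612302; I≈15.269554, D=e−e_prev≈25.481695; u=2·14.612302+3/2·15.269554+3/4·25.481695≈71.240207; next y=-3/10·(-12.612302)+1/4·71.240207≈21.593742
n=9: y≈21.593742, sp=2, e=sp−y≈-19.593742; I≈-4.324188, D=e−e_prev≈-34.206044; u=2·(-19.593742)+3/2·(-4.324188)+3/4·(-34.206044)≈-71.328300; next y=-3/10·21.593742+1/4·(-71.328300)≈-24.310198
n=10: y≈-24.310198, sp=2, e=sp−y≈26.310198; I≈21.986010, D=e−e_prev≈45.903940; u=2·26.310198+3/2·21.986010+3/4·45.903940≈120.027365; next y=-3/10·(-24.310198)+1/4·120.027365≈37.299900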